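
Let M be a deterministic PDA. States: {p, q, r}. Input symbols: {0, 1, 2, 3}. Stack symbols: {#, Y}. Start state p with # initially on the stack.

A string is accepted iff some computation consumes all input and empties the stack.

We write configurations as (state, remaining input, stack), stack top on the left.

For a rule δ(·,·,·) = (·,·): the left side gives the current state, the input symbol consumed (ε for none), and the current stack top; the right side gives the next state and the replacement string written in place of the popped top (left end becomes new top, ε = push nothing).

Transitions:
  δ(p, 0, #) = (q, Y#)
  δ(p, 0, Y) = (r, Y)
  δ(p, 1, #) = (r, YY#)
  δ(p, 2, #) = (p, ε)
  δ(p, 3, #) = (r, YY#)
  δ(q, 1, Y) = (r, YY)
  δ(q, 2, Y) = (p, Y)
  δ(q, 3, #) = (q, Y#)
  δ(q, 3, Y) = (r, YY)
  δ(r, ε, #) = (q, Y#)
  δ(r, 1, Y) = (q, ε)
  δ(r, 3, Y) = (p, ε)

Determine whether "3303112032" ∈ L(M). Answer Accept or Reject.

Accept

(p, 3303112032, #)
  read 3, top #: go to r, push YY# → (r, 303112032, YY#)
  read 3, top Y: go to p, push ε → (p, 03112032, Y#)
  read 0, top Y: go to r, push Y → (r, 3112032, Y#)
  read 3, top Y: go to p, push ε → (p, 112032, #)
  read 1, top #: go to r, push YY# → (r, 12032, YY#)
  read 1, top Y: go to q, push ε → (q, 2032, Y#)
  read 2, top Y: go to p, push Y → (p, 032, Y#)
  read 0, top Y: go to r, push Y → (r, 32, Y#)
  read 3, top Y: go to p, push ε → (p, 2, #)
  read 2, top #: go to p, push ε → (p, ε, ε)
All input consumed and the stack is empty.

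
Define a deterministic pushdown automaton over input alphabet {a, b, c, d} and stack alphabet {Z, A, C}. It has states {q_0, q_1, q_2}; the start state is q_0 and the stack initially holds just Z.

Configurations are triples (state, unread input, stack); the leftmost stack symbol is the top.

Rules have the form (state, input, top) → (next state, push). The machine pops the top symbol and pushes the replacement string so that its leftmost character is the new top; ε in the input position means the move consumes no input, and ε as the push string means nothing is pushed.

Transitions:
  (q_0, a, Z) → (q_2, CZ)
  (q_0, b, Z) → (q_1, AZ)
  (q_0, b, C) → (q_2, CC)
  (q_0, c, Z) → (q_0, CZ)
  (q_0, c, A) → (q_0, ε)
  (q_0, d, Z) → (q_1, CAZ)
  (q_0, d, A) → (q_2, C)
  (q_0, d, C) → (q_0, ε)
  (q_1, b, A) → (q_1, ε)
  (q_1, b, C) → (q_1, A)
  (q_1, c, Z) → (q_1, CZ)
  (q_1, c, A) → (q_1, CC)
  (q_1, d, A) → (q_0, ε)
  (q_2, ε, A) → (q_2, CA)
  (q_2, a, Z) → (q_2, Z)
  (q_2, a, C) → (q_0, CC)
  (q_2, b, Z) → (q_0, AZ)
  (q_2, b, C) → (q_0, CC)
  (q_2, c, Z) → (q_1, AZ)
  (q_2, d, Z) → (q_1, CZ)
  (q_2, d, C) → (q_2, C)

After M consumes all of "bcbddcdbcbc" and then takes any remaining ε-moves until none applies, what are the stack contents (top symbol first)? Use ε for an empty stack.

(q_0, bcbddcdbcbc, Z)
  read b, top Z: go to q_1, push AZ → (q_1, cbddcdbcbc, AZ)
  read c, top A: go to q_1, push CC → (q_1, bddcdbcbc, CCZ)
  read b, top C: go to q_1, push A → (q_1, ddcdbcbc, ACZ)
  read d, top A: go to q_0, push ε → (q_0, dcdbcbc, CZ)
  read d, top C: go to q_0, push ε → (q_0, cdbcbc, Z)
  read c, top Z: go to q_0, push CZ → (q_0, dbcbc, CZ)
  read d, top C: go to q_0, push ε → (q_0, bcbc, Z)
  read b, top Z: go to q_1, push AZ → (q_1, cbc, AZ)
  read c, top A: go to q_1, push CC → (q_1, bc, CCZ)
  read b, top C: go to q_1, push A → (q_1, c, ACZ)
  read c, top A: go to q_1, push CC → (q_1, ε, CCCZ)
All input consumed in state q_1 with stack CCCZ.

CCCZ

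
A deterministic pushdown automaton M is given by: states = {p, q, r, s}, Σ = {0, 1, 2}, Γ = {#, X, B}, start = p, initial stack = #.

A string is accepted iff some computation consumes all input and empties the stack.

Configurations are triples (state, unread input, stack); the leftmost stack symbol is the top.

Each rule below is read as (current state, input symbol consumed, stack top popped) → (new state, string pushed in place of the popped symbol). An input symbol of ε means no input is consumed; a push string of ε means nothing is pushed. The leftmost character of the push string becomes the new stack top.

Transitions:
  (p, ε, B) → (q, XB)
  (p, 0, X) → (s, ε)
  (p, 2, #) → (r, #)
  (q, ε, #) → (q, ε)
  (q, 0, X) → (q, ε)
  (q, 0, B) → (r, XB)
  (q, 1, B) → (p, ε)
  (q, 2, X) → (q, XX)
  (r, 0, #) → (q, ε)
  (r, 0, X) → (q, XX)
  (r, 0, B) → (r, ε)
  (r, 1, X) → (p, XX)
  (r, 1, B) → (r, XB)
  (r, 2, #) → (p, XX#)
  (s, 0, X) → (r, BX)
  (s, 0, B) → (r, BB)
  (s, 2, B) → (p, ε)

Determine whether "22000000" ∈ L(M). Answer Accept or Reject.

(p, 22000000, #) ⊢ (r, 2000000, #) ⊢ (p, 000000, XX#) ⊢ (s, 00000, X#) ⊢ (r, 0000, BX#) ⊢ (r, 000, X#) ⊢ (q, 00, XX#) ⊢ (q, 0, X#) ⊢ (q, ε, #) ⊢ (q, ε, ε)
All input consumed and the stack is empty.

Accept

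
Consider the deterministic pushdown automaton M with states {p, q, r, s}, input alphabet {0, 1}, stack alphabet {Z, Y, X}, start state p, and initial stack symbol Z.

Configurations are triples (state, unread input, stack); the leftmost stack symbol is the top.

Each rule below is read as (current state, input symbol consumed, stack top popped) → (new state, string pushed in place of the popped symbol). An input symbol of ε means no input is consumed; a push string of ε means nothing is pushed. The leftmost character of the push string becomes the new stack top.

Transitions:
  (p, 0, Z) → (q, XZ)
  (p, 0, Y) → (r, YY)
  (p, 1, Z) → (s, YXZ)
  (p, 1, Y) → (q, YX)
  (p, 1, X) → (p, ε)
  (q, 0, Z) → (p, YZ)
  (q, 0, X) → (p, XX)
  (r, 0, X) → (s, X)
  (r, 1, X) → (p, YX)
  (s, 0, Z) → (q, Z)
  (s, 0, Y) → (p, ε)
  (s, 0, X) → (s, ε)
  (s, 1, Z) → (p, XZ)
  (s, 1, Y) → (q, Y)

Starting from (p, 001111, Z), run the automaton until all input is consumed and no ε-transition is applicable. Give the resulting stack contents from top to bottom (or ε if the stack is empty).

YXZ

(p, 001111, Z)
  read 0, top Z: go to q, push XZ → (q, 01111, XZ)
  read 0, top X: go to p, push XX → (p, 1111, XXZ)
  read 1, top X: go to p, push ε → (p, 111, XZ)
  read 1, top X: go to p, push ε → (p, 11, Z)
  read 1, top Z: go to s, push YXZ → (s, 1, YXZ)
  read 1, top Y: go to q, push Y → (q, ε, YXZ)
All input consumed in state q with stack YXZ.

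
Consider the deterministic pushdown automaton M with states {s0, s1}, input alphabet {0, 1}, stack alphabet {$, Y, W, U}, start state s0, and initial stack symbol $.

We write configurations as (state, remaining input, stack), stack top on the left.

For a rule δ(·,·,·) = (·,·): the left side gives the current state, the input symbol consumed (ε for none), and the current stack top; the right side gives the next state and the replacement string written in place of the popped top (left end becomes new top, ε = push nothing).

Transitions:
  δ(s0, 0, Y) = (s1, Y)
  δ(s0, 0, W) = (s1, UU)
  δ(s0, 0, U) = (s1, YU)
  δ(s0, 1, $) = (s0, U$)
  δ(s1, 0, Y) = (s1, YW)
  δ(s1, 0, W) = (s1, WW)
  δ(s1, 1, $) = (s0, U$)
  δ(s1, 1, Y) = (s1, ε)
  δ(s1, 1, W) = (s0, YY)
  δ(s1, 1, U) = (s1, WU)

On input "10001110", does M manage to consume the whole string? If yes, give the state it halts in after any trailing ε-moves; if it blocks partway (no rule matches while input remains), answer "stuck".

stuck

(s0, 10001110, $)
  read 1, top $: go to s0, push U$ → (s0, 0001110, U$)
  read 0, top U: go to s1, push YU → (s1, 001110, YU$)
  read 0, top Y: go to s1, push YW → (s1, 01110, YWU$)
  read 0, top Y: go to s1, push YW → (s1, 1110, YWWU$)
  read 1, top Y: go to s1, push ε → (s1, 110, WWU$)
  read 1, top W: go to s0, push YY → (s0, 10, YYWU$)
No transition for (s0, 1, top Y); M blocks with input 10 remaining.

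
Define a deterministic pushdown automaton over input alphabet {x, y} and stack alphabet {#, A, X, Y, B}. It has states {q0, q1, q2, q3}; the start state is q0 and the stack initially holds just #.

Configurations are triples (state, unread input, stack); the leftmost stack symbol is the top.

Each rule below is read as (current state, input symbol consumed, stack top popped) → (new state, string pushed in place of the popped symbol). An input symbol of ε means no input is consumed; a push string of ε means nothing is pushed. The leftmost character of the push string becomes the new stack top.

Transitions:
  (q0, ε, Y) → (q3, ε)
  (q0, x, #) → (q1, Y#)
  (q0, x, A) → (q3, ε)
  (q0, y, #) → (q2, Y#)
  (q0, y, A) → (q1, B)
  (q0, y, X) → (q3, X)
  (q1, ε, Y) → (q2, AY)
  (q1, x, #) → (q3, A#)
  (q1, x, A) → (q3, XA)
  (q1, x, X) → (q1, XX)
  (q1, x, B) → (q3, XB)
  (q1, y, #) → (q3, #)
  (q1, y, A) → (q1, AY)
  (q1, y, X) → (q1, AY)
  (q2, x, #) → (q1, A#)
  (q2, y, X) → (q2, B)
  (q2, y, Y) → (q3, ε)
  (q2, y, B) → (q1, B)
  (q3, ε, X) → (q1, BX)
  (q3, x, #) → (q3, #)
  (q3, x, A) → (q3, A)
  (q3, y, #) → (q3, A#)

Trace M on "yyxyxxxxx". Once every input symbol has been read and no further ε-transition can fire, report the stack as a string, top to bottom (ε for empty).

A#

(q0, yyxyxxxxx, #) ⊢ (q2, yxyxxxxx, Y#) ⊢ (q3, xyxxxxx, #) ⊢ (q3, yxxxxx, #) ⊢ (q3, xxxxx, A#) ⊢ (q3, xxxx, A#) ⊢ (q3, xxx, A#) ⊢ (q3, xx, A#) ⊢ (q3, x, A#) ⊢ (q3, ε, A#)
All input consumed in state q3 with stack A#.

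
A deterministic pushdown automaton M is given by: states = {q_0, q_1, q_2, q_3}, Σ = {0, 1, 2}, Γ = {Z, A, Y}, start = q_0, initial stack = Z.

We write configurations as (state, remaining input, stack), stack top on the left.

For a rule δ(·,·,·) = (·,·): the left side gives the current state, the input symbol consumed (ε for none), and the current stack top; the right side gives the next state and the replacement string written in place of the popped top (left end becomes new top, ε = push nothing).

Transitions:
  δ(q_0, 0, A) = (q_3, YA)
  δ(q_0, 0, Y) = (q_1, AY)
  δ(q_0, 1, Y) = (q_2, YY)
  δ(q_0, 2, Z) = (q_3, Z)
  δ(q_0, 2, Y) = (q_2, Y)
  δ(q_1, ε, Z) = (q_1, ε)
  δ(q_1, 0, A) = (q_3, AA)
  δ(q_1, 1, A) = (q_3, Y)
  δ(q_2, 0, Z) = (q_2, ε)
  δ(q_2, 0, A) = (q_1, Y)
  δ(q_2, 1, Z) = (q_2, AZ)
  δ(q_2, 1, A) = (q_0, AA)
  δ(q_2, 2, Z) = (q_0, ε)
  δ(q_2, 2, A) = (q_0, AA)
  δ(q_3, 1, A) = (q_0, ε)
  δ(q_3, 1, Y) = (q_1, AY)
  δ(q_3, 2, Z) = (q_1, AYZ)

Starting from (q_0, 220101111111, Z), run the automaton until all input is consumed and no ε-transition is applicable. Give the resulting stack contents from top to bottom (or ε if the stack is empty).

(q_0, 220101111111, Z)
  read 2, top Z: go to q_3, push Z → (q_3, 20101111111, Z)
  read 2, top Z: go to q_1, push AYZ → (q_1, 0101111111, AYZ)
  read 0, top A: go to q_3, push AA → (q_3, 101111111, AAYZ)
  read 1, top A: go to q_0, push ε → (q_0, 01111111, AYZ)
  read 0, top A: go to q_3, push YA → (q_3, 1111111, YAYZ)
  read 1, top Y: go to q_1, push AY → (q_1, 111111, AYAYZ)
  read 1, top A: go to q_3, push Y → (q_3, 11111, YYAYZ)
  read 1, top Y: go to q_1, push AY → (q_1, 1111, AYYAYZ)
  read 1, top A: go to q_3, push Y → (q_3, 111, YYYAYZ)
  read 1, top Y: go to q_1, push AY → (q_1, 11, AYYYAYZ)
  read 1, top A: go to q_3, push Y → (q_3, 1, YYYYAYZ)
  read 1, top Y: go to q_1, push AY → (q_1, ε, AYYYYAYZ)
All input consumed in state q_1 with stack AYYYYAYZ.

AYYYYAYZ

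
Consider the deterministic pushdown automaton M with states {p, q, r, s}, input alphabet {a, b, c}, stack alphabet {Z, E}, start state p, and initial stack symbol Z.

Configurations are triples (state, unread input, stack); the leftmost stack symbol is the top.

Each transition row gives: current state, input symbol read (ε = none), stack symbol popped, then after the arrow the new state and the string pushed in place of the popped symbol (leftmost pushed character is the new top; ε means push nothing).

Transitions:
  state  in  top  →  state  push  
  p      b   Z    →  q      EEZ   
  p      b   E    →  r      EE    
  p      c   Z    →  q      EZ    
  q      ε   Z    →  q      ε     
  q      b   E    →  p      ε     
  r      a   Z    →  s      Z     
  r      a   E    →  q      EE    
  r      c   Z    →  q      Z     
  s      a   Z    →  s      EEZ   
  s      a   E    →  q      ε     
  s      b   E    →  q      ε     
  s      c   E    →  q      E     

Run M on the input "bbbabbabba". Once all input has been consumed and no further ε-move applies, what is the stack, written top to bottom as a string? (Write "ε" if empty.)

EEEEEZ

(p, bbbabbabba, Z)
  read b, top Z: go to q, push EEZ → (q, bbabbabba, EEZ)
  read b, top E: go to p, push ε → (p, babbabba, EZ)
  read b, top E: go to r, push EE → (r, abbabba, EEZ)
  read a, top E: go to q, push EE → (q, bbabba, EEEZ)
  read b, top E: go to p, push ε → (p, babba, EEZ)
  read b, top E: go to r, push EE → (r, abba, EEEZ)
  read a, top E: go to q, push EE → (q, bba, EEEEZ)
  read b, top E: go to p, push ε → (p, ba, EEEZ)
  read b, top E: go to r, push EE → (r, a, EEEEZ)
  read a, top E: go to q, push EE → (q, ε, EEEEEZ)
All input consumed in state q with stack EEEEEZ.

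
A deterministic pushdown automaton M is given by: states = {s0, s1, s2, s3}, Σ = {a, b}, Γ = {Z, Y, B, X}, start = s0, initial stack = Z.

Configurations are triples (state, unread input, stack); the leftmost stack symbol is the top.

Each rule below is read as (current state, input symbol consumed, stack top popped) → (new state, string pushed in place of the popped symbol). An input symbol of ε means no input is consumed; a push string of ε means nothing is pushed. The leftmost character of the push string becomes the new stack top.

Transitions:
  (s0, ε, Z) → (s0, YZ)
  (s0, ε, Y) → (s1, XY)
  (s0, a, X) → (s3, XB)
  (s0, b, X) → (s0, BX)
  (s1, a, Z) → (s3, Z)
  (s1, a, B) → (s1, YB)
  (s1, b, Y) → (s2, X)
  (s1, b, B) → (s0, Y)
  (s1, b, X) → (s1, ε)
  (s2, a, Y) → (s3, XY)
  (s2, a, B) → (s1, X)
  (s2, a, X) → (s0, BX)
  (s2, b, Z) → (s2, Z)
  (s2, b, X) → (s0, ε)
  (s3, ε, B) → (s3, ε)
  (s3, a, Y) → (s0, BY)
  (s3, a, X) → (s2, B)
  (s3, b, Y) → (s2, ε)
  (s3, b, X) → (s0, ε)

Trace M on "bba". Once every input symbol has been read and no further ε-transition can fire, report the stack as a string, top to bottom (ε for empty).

(s0, bba, Z)
  ε-move, top Z: go to s0, push YZ → (s0, bba, YZ)
  ε-move, top Y: go to s1, push XY → (s1, bba, XYZ)
  read b, top X: go to s1, push ε → (s1, ba, YZ)
  read b, top Y: go to s2, push X → (s2, a, XZ)
  read a, top X: go to s0, push BX → (s0, ε, BXZ)
All input consumed in state s0 with stack BXZ.

BXZ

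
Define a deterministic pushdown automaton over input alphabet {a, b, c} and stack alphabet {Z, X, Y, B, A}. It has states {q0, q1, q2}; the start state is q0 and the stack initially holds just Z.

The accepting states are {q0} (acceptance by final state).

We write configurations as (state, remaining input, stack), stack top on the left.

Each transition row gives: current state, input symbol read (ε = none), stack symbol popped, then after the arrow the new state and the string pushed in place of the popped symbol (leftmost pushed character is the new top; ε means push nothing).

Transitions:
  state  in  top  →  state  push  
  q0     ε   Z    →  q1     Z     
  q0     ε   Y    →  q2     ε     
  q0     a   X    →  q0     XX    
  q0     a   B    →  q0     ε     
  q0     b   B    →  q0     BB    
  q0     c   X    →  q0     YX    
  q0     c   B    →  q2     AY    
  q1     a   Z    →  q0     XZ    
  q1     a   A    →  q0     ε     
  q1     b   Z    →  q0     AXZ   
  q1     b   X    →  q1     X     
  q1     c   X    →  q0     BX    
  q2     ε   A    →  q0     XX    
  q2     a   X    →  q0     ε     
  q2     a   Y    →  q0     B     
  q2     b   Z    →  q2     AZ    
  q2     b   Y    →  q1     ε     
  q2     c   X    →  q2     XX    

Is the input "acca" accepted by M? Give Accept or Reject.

(q0, acca, Z) ⊢ (q1, acca, Z) ⊢ (q0, cca, XZ) ⊢ (q0, ca, YXZ) ⊢ (q2, ca, XZ) ⊢ (q2, a, XXZ) ⊢ (q0, ε, XZ)
All input consumed; state q0 ∈ F.

Accept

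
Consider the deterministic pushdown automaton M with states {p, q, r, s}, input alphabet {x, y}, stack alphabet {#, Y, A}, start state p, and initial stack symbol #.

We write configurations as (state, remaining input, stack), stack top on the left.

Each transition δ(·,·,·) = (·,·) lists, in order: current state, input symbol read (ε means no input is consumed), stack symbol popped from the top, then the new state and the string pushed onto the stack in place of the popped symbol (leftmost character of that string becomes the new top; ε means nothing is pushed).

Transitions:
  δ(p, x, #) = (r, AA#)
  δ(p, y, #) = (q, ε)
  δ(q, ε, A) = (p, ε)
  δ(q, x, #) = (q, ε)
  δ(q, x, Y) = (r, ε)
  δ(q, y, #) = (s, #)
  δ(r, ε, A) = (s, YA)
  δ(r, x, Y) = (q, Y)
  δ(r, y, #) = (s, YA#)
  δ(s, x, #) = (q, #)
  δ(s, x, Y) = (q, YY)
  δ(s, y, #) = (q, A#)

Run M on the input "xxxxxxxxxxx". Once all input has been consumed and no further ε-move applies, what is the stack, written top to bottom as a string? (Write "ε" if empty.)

(p, xxxxxxxxxxx, #)
  read x, top #: go to r, push AA# → (r, xxxxxxxxxx, AA#)
  ε-move, top A: go to s, push YA → (s, xxxxxxxxxx, YAA#)
  read x, top Y: go to q, push YY → (q, xxxxxxxxx, YYAA#)
  read x, top Y: go to r, push ε → (r, xxxxxxxx, YAA#)
  read x, top Y: go to q, push Y → (q, xxxxxxx, YAA#)
  read x, top Y: go to r, push ε → (r, xxxxxx, AA#)
  ε-move, top A: go to s, push YA → (s, xxxxxx, YAA#)
  read x, top Y: go to q, push YY → (q, xxxxx, YYAA#)
  read x, top Y: go to r, push ε → (r, xxxx, YAA#)
  read x, top Y: go to q, push Y → (q, xxx, YAA#)
  read x, top Y: go to r, push ε → (r, xx, AA#)
  ε-move, top A: go to s, push YA → (s, xx, YAA#)
  read x, top Y: go to q, push YY → (q, x, YYAA#)
  read x, top Y: go to r, push ε → (r, ε, YAA#)
All input consumed in state r with stack YAA#.

YAA#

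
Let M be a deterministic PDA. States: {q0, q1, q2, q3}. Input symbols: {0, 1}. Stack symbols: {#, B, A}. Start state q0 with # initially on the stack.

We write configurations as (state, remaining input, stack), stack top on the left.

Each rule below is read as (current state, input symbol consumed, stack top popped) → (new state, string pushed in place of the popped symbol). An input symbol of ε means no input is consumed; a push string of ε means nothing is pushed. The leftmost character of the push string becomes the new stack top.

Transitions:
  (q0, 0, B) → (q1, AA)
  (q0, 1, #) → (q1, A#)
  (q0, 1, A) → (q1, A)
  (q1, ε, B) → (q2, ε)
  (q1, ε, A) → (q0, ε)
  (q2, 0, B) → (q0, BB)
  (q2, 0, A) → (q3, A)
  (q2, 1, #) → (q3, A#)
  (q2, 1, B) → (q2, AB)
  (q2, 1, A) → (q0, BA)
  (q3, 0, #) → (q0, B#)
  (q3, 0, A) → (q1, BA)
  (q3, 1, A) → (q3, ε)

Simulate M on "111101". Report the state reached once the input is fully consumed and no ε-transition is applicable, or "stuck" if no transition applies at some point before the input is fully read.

stuck

(q0, 111101, #) ⊢ (q1, 11101, A#) ⊢ (q0, 11101, #) ⊢ (q1, 1101, A#) ⊢ (q0, 1101, #) ⊢ (q1, 101, A#) ⊢ (q0, 101, #) ⊢ (q1, 01, A#) ⊢ (q0, 01, #)
No transition for (q0, 0, top #); M blocks with input 01 remaining.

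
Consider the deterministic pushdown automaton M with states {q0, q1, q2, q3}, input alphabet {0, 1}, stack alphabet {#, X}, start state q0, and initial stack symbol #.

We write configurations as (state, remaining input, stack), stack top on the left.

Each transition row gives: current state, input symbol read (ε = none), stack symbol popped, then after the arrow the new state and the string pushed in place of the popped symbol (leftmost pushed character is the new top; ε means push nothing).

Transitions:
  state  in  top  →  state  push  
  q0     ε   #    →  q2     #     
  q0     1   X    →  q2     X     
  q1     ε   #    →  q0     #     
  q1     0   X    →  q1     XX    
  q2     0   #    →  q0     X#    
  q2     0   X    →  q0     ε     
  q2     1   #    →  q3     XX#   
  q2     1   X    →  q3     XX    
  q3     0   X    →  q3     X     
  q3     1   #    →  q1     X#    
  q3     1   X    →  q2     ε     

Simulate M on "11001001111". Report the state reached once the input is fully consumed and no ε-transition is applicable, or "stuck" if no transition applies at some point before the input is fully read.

(q0, 11001001111, #)
  ε-move, top #: go to q2, push # → (q2, 11001001111, #)
  read 1, top #: go to q3, push XX# → (q3, 1001001111, XX#)
  read 1, top X: go to q2, push ε → (q2, 001001111, X#)
  read 0, top X: go to q0, push ε → (q0, 01001111, #)
  ε-move, top #: go to q2, push # → (q2, 01001111, #)
  read 0, top #: go to q0, push X# → (q0, 1001111, X#)
  read 1, top X: go to q2, push X → (q2, 001111, X#)
  read 0, top X: go to q0, push ε → (q0, 01111, #)
  ε-move, top #: go to q2, push # → (q2, 01111, #)
  read 0, top #: go to q0, push X# → (q0, 1111, X#)
  read 1, top X: go to q2, push X → (q2, 111, X#)
  read 1, top X: go to q3, push XX → (q3, 11, XX#)
  read 1, top X: go to q2, push ε → (q2, 1, X#)
  read 1, top X: go to q3, push XX → (q3, ε, XX#)
All input consumed; M is in state q3.

q3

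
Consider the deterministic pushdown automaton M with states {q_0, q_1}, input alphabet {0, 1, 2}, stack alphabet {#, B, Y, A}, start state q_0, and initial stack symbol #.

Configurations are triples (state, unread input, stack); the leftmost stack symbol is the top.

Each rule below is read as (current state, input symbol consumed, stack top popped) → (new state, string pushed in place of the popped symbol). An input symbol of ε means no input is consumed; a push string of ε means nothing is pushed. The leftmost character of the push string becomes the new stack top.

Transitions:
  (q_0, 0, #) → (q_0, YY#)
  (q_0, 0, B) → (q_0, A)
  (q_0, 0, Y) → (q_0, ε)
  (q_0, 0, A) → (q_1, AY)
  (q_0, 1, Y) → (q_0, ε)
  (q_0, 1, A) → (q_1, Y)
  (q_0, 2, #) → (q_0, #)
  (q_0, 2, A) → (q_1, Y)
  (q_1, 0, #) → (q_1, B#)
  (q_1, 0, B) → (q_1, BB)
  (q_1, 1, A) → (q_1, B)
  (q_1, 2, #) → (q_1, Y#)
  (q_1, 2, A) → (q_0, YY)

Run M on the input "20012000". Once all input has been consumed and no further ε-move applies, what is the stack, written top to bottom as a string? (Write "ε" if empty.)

(q_0, 20012000, #) ⊢ (q_0, 0012000, #) ⊢ (q_0, 012000, YY#) ⊢ (q_0, 12000, Y#) ⊢ (q_0, 2000, #) ⊢ (q_0, 000, #) ⊢ (q_0, 00, YY#) ⊢ (q_0, 0, Y#) ⊢ (q_0, ε, #)
All input consumed in state q_0 with stack #.

#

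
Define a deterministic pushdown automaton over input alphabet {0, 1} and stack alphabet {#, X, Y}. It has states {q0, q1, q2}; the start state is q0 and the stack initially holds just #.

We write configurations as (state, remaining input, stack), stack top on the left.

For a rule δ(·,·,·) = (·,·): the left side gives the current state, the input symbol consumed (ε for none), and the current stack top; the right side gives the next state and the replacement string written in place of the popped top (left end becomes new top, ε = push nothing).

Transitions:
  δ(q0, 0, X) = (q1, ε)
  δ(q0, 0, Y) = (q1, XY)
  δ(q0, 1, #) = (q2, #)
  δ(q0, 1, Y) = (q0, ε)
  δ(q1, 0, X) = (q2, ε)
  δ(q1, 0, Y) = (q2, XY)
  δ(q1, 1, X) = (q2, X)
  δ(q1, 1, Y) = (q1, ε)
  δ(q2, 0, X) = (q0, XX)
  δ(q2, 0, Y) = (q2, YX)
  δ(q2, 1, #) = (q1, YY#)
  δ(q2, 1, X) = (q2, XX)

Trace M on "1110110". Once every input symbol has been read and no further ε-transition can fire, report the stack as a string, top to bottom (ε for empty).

XXXXY#

(q0, 1110110, #) ⊢ (q2, 110110, #) ⊢ (q1, 10110, YY#) ⊢ (q1, 0110, Y#) ⊢ (q2, 110, XY#) ⊢ (q2, 10, XXY#) ⊢ (q2, 0, XXXY#) ⊢ (q0, ε, XXXXY#)
All input consumed in state q0 with stack XXXXY#.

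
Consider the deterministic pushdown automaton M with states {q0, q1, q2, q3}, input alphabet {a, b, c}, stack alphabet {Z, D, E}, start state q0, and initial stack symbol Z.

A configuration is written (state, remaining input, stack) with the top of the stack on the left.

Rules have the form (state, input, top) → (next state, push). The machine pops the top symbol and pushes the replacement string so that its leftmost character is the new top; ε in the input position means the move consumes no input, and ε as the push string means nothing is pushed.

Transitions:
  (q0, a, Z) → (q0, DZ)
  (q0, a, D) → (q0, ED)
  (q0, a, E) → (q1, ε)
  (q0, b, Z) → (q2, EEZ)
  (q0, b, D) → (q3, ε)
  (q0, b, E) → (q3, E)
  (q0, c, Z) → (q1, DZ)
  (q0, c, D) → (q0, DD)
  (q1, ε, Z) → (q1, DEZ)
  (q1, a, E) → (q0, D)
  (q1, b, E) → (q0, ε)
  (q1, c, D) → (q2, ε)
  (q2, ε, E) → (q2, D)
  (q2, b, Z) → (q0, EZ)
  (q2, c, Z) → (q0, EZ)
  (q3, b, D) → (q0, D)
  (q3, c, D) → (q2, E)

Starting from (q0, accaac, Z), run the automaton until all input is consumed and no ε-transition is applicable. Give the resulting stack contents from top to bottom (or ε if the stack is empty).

DDZ

(q0, accaac, Z)
  read a, top Z: go to q0, push DZ → (q0, ccaac, DZ)
  read c, top D: go to q0, push DD → (q0, caac, DDZ)
  read c, top D: go to q0, push DD → (q0, aac, DDDZ)
  read a, top D: go to q0, push ED → (q0, ac, EDDDZ)
  read a, top E: go to q1, push ε → (q1, c, DDDZ)
  read c, top D: go to q2, push ε → (q2, ε, DDZ)
All input consumed in state q2 with stack DDZ.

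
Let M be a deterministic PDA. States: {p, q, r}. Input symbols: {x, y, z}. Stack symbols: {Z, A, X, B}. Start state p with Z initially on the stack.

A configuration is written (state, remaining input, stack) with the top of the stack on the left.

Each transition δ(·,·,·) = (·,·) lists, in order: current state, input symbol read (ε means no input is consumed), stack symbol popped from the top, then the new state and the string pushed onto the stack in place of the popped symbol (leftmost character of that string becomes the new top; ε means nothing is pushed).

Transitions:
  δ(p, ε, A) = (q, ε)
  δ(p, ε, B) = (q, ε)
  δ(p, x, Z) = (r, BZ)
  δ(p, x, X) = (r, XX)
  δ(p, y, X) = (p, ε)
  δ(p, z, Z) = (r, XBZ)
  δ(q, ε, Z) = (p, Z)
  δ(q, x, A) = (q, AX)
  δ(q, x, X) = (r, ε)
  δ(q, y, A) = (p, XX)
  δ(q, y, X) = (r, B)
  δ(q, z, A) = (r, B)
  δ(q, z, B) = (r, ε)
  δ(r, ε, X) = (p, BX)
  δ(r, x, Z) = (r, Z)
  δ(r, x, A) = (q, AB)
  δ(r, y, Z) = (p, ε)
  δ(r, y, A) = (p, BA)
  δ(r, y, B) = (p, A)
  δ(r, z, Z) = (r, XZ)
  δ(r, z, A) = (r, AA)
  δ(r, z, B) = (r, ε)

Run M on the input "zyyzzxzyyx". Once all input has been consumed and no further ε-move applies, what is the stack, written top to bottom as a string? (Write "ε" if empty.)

(p, zyyzzxzyyx, Z)
  read z, top Z: go to r, push XBZ → (r, yyzzxzyyx, XBZ)
  ε-move, top X: go to p, push BX → (p, yyzzxzyyx, BXBZ)
  ε-move, top B: go to q, push ε → (q, yyzzxzyyx, XBZ)
  read y, top X: go to r, push B → (r, yzzxzyyx, BBZ)
  read y, top B: go to p, push A → (p, zzxzyyx, ABZ)
  ε-move, top A: go to q, push ε → (q, zzxzyyx, BZ)
  read z, top B: go to r, push ε → (r, zxzyyx, Z)
  read z, top Z: go to r, push XZ → (r, xzyyx, XZ)
  ε-move, top X: go to p, push BX → (p, xzyyx, BXZ)
  ε-move, top B: go to q, push ε → (q, xzyyx, XZ)
  read x, top X: go to r, push ε → (r, zyyx, Z)
  read z, top Z: go to r, push XZ → (r, yyx, XZ)
  ε-move, top X: go to p, push BX → (p, yyx, BXZ)
  ε-move, top B: go to q, push ε → (q, yyx, XZ)
  read y, top X: go to r, push B → (r, yx, BZ)
  read y, top B: go to p, push A → (p, x, AZ)
  ε-move, top A: go to q, push ε → (q, x, Z)
  ε-move, top Z: go to p, push Z → (p, x, Z)
  read x, top Z: go to r, push BZ → (r, ε, BZ)
All input consumed in state r with stack BZ.

BZ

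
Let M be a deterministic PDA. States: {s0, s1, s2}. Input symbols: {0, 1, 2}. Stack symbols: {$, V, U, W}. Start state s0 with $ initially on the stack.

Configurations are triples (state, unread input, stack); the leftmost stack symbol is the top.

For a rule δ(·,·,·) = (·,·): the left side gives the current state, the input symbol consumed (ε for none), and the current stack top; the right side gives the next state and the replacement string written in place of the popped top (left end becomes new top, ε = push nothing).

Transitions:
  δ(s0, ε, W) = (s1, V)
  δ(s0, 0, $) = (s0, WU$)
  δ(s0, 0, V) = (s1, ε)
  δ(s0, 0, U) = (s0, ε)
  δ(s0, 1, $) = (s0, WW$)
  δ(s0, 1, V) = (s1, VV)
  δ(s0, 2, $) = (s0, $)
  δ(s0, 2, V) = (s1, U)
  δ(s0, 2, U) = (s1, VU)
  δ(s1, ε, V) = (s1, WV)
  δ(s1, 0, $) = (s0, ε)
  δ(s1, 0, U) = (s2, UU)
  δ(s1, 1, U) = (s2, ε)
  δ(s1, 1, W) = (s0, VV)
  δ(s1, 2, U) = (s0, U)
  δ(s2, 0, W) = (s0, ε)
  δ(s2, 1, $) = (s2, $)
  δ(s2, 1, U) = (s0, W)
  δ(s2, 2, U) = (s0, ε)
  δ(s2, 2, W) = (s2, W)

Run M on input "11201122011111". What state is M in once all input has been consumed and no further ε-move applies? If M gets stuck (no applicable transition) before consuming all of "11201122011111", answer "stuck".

(s0, 11201122011111, $) ⊢ (s0, 1201122011111, WW$) ⊢ (s1, 1201122011111, VW$) ⊢ (s1, 1201122011111, WVW$) ⊢ (s0, 201122011111, VVVW$) ⊢ (s1, 01122011111, UVVW$) ⊢ (s2, 1122011111, UUVVW$) ⊢ (s0, 122011111, WUVVW$) ⊢ (s1, 122011111, VUVVW$) ⊢ (s1, 122011111, WVUVVW$) ⊢ (s0, 22011111, VVVUVVW$) ⊢ (s1, 2011111, UVVUVVW$) ⊢ (s0, 011111, UVVUVVW$) ⊢ (s0, 11111, VVUVVW$) ⊢ (s1, 1111, VVVUVVW$) ⊢ (s1, 1111, WVVVUVVW$) ⊢ (s0, 111, VVVVVUVVW$) ⊢ (s1, 11, VVVVVVUVVW$) ⊢ (s1, 11, WVVVVVVUVVW$) ⊢ (s0, 1, VVVVVVVVUVVW$) ⊢ (s1, ε, VVVVVVVVVUVVW$) ⊢ (s1, ε, WVVVVVVVVVUVVW$)
All input consumed; M is in state s1.

s1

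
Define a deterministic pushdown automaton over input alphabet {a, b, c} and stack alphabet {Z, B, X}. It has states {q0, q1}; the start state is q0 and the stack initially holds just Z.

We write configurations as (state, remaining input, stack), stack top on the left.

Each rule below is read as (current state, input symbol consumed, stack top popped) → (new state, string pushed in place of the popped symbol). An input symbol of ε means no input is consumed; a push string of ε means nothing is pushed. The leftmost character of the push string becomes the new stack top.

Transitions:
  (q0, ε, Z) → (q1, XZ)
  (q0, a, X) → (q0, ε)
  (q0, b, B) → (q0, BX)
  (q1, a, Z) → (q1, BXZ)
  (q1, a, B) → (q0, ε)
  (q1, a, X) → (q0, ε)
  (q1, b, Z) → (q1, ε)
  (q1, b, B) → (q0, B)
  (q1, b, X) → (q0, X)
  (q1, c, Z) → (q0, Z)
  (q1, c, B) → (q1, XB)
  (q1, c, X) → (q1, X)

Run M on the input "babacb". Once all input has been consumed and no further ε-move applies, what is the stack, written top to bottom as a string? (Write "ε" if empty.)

XZ

(q0, babacb, Z) ⊢ (q1, babacb, XZ) ⊢ (q0, abacb, XZ) ⊢ (q0, bacb, Z) ⊢ (q1, bacb, XZ) ⊢ (q0, acb, XZ) ⊢ (q0, cb, Z) ⊢ (q1, cb, XZ) ⊢ (q1, b, XZ) ⊢ (q0, ε, XZ)
All input consumed in state q0 with stack XZ.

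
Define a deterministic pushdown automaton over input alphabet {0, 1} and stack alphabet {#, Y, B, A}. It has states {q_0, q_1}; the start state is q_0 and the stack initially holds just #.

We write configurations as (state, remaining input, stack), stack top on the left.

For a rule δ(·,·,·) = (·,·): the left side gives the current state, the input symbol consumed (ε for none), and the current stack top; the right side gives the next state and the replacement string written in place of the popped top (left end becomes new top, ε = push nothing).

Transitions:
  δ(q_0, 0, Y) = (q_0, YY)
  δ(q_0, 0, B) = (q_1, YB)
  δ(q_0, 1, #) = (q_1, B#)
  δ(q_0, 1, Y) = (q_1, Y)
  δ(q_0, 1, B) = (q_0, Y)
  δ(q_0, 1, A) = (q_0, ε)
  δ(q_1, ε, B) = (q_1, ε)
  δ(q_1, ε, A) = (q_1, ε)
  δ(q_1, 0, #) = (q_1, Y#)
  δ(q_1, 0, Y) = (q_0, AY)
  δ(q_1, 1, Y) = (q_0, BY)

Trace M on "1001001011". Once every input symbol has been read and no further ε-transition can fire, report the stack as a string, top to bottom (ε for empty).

YYY#

(q_0, 1001001011, #)
  read 1, top #: go to q_1, push B# → (q_1, 001001011, B#)
  ε-move, top B: go to q_1, push ε → (q_1, 001001011, #)
  read 0, top #: go to q_1, push Y# → (q_1, 01001011, Y#)
  read 0, top Y: go to q_0, push AY → (q_0, 1001011, AY#)
  read 1, top A: go to q_0, push ε → (q_0, 001011, Y#)
  read 0, top Y: go to q_0, push YY → (q_0, 01011, YY#)
  read 0, top Y: go to q_0, push YY → (q_0, 1011, YYY#)
  read 1, top Y: go to q_1, push Y → (q_1, 011, YYY#)
  read 0, top Y: go to q_0, push AY → (q_0, 11, AYYY#)
  read 1, top A: go to q_0, push ε → (q_0, 1, YYY#)
  read 1, top Y: go to q_1, push Y → (q_1, ε, YYY#)
All input consumed in state q_1 with stack YYY#.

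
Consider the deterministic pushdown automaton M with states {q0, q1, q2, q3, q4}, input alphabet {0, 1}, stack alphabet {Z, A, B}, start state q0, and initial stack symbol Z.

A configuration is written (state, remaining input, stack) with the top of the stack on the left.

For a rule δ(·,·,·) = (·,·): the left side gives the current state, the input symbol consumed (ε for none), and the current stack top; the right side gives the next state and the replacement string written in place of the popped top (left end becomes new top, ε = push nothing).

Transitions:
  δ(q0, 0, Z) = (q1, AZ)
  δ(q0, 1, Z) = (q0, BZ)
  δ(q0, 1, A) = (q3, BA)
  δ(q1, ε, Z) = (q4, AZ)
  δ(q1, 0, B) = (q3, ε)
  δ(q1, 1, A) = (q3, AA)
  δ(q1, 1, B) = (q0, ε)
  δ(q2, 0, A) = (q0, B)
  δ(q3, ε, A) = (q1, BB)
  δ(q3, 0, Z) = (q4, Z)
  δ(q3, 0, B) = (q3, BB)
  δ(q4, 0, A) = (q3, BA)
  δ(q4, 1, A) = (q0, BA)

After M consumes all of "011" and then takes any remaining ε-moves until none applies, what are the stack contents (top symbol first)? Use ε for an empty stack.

(q0, 011, Z) ⊢ (q1, 11, AZ) ⊢ (q3, 1, AAZ) ⊢ (q1, 1, BBAZ) ⊢ (q0, ε, BAZ)
All input consumed in state q0 with stack BAZ.

BAZ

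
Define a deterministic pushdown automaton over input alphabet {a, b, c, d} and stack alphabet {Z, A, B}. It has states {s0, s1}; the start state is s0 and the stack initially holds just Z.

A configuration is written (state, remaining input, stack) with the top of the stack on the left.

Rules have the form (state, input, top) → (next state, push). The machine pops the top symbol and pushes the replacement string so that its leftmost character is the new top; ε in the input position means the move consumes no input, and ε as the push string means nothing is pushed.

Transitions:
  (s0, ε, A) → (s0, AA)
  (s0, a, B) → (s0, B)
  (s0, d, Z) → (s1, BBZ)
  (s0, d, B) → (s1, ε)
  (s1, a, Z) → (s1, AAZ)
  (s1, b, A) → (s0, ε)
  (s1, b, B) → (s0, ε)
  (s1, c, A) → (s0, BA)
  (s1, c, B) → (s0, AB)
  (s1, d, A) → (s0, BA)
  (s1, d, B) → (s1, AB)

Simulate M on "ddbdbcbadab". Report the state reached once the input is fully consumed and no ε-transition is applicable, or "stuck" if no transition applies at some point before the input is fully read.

stuck

(s0, ddbdbcbadab, Z) ⊢ (s1, dbdbcbadab, BBZ) ⊢ (s1, bdbcbadab, ABBZ) ⊢ (s0, dbcbadab, BBZ) ⊢ (s1, bcbadab, BZ) ⊢ (s0, cbadab, Z)
No transition for (s0, c, top Z); M blocks with input cbadab remaining.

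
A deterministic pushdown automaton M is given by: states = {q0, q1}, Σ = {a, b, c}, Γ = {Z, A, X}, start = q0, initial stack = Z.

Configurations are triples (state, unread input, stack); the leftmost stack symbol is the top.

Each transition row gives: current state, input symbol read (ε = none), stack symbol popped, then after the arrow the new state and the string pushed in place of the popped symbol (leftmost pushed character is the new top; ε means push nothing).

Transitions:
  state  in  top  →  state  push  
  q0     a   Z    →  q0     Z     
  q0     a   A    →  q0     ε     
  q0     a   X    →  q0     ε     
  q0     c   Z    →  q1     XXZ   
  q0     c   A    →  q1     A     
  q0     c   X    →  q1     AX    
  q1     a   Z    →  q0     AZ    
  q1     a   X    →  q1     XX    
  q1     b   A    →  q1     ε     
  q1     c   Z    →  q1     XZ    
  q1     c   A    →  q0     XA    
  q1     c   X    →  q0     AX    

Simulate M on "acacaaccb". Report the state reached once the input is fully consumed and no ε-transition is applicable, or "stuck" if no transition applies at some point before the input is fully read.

stuck

(q0, acacaaccb, Z) ⊢ (q0, cacaaccb, Z) ⊢ (q1, acaaccb, XXZ) ⊢ (q1, caaccb, XXXZ) ⊢ (q0, aaccb, AXXXZ) ⊢ (q0, accb, XXXZ) ⊢ (q0, ccb, XXZ) ⊢ (q1, cb, AXXZ) ⊢ (q0, b, XAXXZ)
No transition for (q0, b, top X); M blocks with input b remaining.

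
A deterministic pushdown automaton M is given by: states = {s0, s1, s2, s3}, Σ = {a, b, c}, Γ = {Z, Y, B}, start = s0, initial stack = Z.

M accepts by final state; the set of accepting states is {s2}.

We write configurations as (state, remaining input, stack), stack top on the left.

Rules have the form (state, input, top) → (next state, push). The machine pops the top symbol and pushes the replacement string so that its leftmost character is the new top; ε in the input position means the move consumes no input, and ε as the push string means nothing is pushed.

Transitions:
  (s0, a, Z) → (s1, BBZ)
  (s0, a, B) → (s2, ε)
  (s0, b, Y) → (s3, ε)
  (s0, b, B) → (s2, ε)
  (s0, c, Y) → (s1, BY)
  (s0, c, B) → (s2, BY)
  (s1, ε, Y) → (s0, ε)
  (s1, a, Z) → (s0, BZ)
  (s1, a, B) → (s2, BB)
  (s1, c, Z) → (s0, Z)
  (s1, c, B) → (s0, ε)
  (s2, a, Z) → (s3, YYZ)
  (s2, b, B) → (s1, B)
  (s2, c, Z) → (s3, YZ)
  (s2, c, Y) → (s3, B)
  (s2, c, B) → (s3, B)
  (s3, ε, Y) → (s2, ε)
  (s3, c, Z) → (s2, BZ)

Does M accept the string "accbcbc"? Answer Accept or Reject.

Accept

(s0, accbcbc, Z)
  read a, top Z: go to s1, push BBZ → (s1, ccbcbc, BBZ)
  read c, top B: go to s0, push ε → (s0, cbcbc, BZ)
  read c, top B: go to s2, push BY → (s2, bcbc, BYZ)
  read b, top B: go to s1, push B → (s1, cbc, BYZ)
  read c, top B: go to s0, push ε → (s0, bc, YZ)
  read b, top Y: go to s3, push ε → (s3, c, Z)
  read c, top Z: go to s2, push BZ → (s2, ε, BZ)
All input consumed; state s2 ∈ F.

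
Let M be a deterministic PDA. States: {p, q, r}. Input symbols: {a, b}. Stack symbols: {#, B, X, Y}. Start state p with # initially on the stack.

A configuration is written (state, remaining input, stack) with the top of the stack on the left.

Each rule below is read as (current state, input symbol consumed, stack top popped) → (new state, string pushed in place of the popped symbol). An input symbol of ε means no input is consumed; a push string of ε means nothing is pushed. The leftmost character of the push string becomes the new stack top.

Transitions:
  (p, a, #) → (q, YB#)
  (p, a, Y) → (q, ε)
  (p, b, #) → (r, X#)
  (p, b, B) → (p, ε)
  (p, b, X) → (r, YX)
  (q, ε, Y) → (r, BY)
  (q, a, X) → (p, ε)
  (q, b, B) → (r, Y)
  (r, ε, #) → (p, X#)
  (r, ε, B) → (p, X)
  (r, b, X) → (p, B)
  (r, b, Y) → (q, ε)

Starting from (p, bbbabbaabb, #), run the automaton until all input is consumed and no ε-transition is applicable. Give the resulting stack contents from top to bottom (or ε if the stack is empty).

(p, bbbabbaabb, #) ⊢ (r, bbabbaabb, X#) ⊢ (p, babbaabb, B#) ⊢ (p, abbaabb, #) ⊢ (q, bbaabb, YB#) ⊢ (r, bbaabb, BYB#) ⊢ (p, bbaabb, XYB#) ⊢ (r, baabb, YXYB#) ⊢ (q, aabb, XYB#) ⊢ (p, abb, YB#) ⊢ (q, bb, B#) ⊢ (r, b, Y#) ⊢ (q, ε, #)
All input consumed in state q with stack #.

#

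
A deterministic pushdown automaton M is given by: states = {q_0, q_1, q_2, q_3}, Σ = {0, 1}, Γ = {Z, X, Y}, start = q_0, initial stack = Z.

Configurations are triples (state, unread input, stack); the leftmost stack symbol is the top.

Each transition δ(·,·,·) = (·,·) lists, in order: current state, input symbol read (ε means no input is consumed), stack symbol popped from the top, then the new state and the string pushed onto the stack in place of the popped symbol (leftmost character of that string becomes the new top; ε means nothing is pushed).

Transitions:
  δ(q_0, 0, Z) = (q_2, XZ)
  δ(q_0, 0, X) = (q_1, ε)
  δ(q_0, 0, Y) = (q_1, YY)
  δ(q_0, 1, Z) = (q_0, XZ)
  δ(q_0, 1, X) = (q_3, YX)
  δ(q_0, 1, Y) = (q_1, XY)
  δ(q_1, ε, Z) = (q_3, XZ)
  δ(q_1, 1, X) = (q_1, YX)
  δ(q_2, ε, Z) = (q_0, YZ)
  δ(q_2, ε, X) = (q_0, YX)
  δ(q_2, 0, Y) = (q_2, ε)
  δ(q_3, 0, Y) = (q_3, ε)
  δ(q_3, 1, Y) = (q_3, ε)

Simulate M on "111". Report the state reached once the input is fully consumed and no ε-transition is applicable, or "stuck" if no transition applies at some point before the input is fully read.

q_3

(q_0, 111, Z)
  read 1, top Z: go to q_0, push XZ → (q_0, 11, XZ)
  read 1, top X: go to q_3, push YX → (q_3, 1, YXZ)
  read 1, top Y: go to q_3, push ε → (q_3, ε, XZ)
All input consumed; M is in state q_3.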